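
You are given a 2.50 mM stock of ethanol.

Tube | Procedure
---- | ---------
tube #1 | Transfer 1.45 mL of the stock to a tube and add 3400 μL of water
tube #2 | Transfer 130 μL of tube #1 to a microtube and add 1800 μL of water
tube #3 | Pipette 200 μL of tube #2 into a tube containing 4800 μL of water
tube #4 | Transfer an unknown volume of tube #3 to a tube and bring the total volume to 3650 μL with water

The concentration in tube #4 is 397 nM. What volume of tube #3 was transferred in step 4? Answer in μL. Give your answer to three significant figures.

Step 1: 1.45 mL + 3400 μL = 4.85 mL total → factor 4.85/1.45 = 3.3448
Step 2: 130 μL + 1800 μL = 1930 μL total → factor 1930/130 = 14.846
Step 3: 200 μL + 4800 μL = 5000 μL total → factor 5000/200 = 25
Step 4: v brought to 3650 μL → factor = 3650 μL/v
Product of known-step factors = 1241.4
Overall factor = 2.50 mM / (397 nM) = 6297.2
Step-4 factor = 6297.2 / 1241.4 = 5.0725
v = 3650 μL / 5.0725 = 720 μL

720 μL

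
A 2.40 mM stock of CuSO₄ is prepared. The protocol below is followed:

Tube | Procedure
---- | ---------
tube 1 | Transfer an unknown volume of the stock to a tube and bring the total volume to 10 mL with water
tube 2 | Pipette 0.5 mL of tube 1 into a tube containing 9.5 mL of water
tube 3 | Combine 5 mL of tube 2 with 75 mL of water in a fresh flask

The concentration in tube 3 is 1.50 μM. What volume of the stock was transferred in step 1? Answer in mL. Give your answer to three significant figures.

Step 1: v brought to 10 mL → factor = 10 mL/v
Step 2: 0.5 mL + 9.5 mL = 10 mL total → factor 10/0.5 = 20
Step 3: 5 mL + 75 mL = 80 mL total → factor 80/5 = 16
Product of known-step factors = 320
Overall factor = 2.40 mM / (1.50 μM) = 1600
Step-1 factor = 1600 / 320 = 5
v = 10 mL / 5 = 2.00 mL

2.00 mL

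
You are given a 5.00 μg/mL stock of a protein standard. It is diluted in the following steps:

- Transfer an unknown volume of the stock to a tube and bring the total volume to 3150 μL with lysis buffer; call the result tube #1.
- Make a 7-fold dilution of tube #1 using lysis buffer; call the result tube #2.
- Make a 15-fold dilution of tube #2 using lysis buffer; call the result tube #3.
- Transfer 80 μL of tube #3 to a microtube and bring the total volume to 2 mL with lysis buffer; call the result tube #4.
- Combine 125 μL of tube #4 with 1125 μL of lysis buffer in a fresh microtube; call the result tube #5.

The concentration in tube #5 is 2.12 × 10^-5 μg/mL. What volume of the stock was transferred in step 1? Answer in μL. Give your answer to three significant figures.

351 μL

Step 1: v brought to 3150 μL → factor = 3150 μL/v
Step 2: 7-fold → factor 7
Step 3: 15-fold → factor 15
Step 4: 80 μL brought to 2 mL → factor 2000/80 = 25
Step 5: 125 μL + 1125 μL = 1250 μL total → factor 1250/125 = 10
Product of known-step factors = 26250
Overall factor = 5.00 μg/mL / (2.12 × 10^-5 μg/mL) = 2.3585 × 10^5
Step-1 factor = 2.3585 × 10^5 / 26250 = 8.9847
v = 3150 μL / 8.9847 = 351 μL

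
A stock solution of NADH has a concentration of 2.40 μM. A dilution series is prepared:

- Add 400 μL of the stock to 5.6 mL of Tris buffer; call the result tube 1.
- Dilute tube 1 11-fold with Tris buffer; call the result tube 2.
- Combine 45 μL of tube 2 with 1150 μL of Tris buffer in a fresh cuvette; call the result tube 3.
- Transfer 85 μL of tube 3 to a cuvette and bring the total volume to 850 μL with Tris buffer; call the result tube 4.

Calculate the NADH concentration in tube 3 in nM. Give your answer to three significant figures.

Step 1: 400 μL + 5.6 mL = 6000 μL total → factor 6000/400 = 15
Step 2: 11-fold → factor 11
Step 3: 45 μL + 1150 μL = 1195 μL total → factor 1195/45 = 26.556
Dilution factor through tube 3 = 15 × 11 × 26.556 = 4381.7
[tube 3] = 2.40 μM / 4381.7 = 0.0005477 μM = 0.548 nM

0.548 nM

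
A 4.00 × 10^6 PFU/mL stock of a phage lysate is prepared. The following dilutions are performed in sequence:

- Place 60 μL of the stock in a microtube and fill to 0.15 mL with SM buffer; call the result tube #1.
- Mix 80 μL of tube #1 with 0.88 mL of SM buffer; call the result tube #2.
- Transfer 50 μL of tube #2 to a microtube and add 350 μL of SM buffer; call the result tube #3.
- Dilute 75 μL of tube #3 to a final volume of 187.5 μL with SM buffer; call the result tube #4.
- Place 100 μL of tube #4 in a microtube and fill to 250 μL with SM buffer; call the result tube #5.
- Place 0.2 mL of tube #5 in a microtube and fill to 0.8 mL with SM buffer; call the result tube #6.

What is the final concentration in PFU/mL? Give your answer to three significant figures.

667 PFU/mL

Step 1: 60 μL brought to 0.15 mL → factor 150/60 = 2.5
Step 2: 80 μL + 0.88 mL = 960 μL total → factor 960/80 = 12
Step 3: 50 μL + 350 μL = 400 μL total → factor 400/50 = 8
Step 4: 75 μL brought to 187.5 μL → factor 187.5/75 = 2.5
Step 5: 100 μL brought to 250 μL → factor 250/100 = 2.5
Step 6: 0.2 mL brought to 0.8 mL → factor 0.8/0.2 = 4
Overall dilution factor = 2.5 × 12 × 8 × 2.5 × 2.5 × 4 = 6000
Final = 4.00 × 10^6 PFU/mL / 6000 = 667 PFU/mL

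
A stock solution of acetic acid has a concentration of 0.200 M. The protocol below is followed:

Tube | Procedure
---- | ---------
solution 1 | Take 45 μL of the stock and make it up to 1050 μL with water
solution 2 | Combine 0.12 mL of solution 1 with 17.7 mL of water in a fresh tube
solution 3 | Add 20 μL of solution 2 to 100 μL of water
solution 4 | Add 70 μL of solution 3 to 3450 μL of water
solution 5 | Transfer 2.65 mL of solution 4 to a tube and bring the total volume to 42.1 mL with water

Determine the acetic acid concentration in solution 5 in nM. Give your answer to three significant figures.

12.0 nM

Step 1: 45 μL brought to 1050 μL → factor 1050/45 = 23.333
Step 2: 0.12 mL + 17.7 mL = 17.82 mL total → factor 17.82/0.12 = 148.5
Step 3: 20 μL + 100 μL = 120 μL total → factor 120/20 = 6
Step 4: 70 μL + 3450 μL = 3520 μL total → factor 3520/70 = 50.286
Step 5: 2.65 mL brought to 42.1 mL → factor 42.1/2.65 = 15.887
Overall dilution factor = 23.333 × 148.5 × 6 × 50.286 × 15.887 = 1.6609 × 10^7
Final = 0.200 M / 1.6609 × 10^7 = 1.204 × 10^-8 M = 12.0 nM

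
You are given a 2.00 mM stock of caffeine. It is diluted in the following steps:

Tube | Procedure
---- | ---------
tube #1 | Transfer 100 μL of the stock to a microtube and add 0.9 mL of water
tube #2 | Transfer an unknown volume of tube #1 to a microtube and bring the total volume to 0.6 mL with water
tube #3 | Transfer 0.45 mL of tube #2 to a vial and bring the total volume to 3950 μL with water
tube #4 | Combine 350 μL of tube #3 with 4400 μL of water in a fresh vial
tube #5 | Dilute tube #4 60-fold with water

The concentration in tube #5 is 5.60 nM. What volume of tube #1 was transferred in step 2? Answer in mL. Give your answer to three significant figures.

Step 1: 100 μL + 0.9 mL = 1000 μL total → factor 1000/100 = 10
Step 2: v brought to 0.6 mL → factor = 0.6 mL/v
Step 3: 0.45 mL brought to 3950 μL → factor 3.95/0.45 = 8.7778
Step 4: 350 μL + 4400 μL = 4750 μL total → factor 4750/350 = 13.571
Step 5: 60-fold → factor 60
Product of known-step factors = 71476
Overall factor = 2.00 mM / (5.60 nM) = 3.5714 × 10^5
Step-2 factor = 3.5714 × 10^5 / 71476 = 4.9967
v = 0.6 mL / 4.9967 = 0.120 mL

0.120 mL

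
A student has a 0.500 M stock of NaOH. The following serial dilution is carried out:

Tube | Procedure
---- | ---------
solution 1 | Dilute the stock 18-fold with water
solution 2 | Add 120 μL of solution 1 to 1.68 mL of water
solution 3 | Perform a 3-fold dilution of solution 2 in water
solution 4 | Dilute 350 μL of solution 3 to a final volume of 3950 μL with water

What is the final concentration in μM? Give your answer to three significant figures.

Step 1: 18-fold → factor 18
Step 2: 120 μL + 1.68 mL = 1800 μL total → factor 1800/120 = 15
Step 3: 3-fold → factor 3
Step 4: 350 μL brought to 3950 μL → factor 3950/350 = 11.286
Overall dilution factor = 18 × 15 × 3 × 11.286 = 9141.4
Final = 0.500 M / 9141.4 = 5.470 × 10^-5 M = 54.7 μM

54.7 μM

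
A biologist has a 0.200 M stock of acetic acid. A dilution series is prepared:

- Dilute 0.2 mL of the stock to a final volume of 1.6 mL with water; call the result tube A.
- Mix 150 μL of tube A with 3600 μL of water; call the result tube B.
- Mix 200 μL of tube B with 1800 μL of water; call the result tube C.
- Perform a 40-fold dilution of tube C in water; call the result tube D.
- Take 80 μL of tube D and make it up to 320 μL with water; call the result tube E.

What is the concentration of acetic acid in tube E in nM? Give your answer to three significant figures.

Step 1: 0.2 mL brought to 1.6 mL → factor 1.6/0.2 = 8
Step 2: 150 μL + 3600 μL = 3750 μL total → factor 3750/150 = 25
Step 3: 200 μL + 1800 μL = 2000 μL total → factor 2000/200 = 10
Step 4: 40-fold → factor 40
Step 5: 80 μL brought to 320 μL → factor 320/80 = 4
Overall dilution factor = 8 × 25 × 10 × 40 × 4 = 3.2 × 10^5
Final = 0.200 M / 3.2 × 10^5 = 6.250 × 10^-7 M = 625 nM

625 nM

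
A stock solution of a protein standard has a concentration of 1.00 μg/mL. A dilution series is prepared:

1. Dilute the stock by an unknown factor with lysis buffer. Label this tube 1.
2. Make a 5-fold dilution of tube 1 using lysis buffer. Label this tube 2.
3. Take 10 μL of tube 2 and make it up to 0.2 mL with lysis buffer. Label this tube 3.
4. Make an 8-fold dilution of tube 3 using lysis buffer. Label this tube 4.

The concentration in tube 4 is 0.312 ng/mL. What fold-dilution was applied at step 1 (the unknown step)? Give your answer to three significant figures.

Step 1: unknown factor x
Step 2: 5-fold → factor 5
Step 3: 10 μL brought to 0.2 mL → factor 200/10 = 20
Step 4: 8-fold → factor 8
Product of known-step factors = 800
Overall factor = 1.00 μg/mL / (0.312 ng/mL) = 3205.1
x = 3205.1 / 800 = 4.01

4.01-fold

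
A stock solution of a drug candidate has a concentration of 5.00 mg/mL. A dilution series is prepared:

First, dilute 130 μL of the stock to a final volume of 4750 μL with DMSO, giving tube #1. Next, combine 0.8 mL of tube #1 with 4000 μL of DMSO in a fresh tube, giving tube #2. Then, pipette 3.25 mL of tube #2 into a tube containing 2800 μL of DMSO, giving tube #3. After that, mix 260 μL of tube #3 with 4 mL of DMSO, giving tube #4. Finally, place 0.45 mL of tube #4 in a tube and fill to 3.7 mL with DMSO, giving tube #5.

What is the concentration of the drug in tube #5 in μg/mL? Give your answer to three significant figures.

0.0909 μg/mL

Step 1: 130 μL brought to 4750 μL → factor 4750/130 = 36.538
Step 2: 0.8 mL + 4000 μL = 4.8 mL total → factor 4.8/0.8 = 6
Step 3: 3.25 mL + 2800 μL = 6.05 mL total → factor 6.05/3.25 = 1.8615
Step 4: 260 μL + 4 mL = 4260 μL total → factor 4260/260 = 16.385
Step 5: 0.45 mL brought to 3.7 mL → factor 3.7/0.45 = 8.2222
Overall dilution factor = 36.538 × 6 × 1.8615 × 16.385 × 8.2222 = 54979
Final = 5.00 mg/mL / 54979 = 9.094 × 10^-5 mg/mL = 0.0909 μg/mL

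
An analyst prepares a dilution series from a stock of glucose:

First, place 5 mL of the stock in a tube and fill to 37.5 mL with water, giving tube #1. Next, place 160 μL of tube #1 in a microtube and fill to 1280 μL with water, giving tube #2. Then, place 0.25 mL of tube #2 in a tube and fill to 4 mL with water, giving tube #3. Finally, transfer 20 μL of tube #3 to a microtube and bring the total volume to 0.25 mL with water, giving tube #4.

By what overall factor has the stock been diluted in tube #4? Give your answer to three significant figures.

1.20 × 10^4

Step 1: 5 mL brought to 37.5 mL → factor 37.5/5 = 7.5
Step 2: 160 μL brought to 1280 μL → factor 1280/160 = 8
Step 3: 0.25 mL brought to 4 mL → factor 4/0.25 = 16
Step 4: 20 μL brought to 0.25 mL → factor 250/20 = 12.5
Overall dilution factor = 7.5 × 8 × 16 × 12.5 = 12000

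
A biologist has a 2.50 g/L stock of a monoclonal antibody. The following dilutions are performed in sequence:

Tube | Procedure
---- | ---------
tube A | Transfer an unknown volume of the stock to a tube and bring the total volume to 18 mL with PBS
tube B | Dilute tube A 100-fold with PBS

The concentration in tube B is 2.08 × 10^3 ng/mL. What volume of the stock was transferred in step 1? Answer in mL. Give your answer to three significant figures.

1.50 mL

Step 1: v brought to 18 mL → factor = 18 mL/v
Step 2: 100-fold → factor 100
Product of known-step factors = 100
Overall factor = 2.50 g/L / (2.08 × 10^3 ng/mL) = 1201.9
Step-1 factor = 1201.9 / 100 = 12.019
v = 18 mL / 12.019 = 1.50 mL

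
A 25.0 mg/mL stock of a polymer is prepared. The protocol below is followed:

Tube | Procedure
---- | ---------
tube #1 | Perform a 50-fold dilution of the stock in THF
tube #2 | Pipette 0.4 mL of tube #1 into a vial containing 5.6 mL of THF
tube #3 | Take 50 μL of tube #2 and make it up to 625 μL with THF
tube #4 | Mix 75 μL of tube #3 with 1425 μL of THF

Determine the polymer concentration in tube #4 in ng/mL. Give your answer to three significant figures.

133 ng/mL

Step 1: 50-fold → factor 50
Step 2: 0.4 mL + 5.6 mL = 6 mL total → factor 6/0.4 = 15
Step 3: 50 μL brought to 625 μL → factor 625/50 = 12.5
Step 4: 75 μL + 1425 μL = 1500 μL total → factor 1500/75 = 20
Overall dilution factor = 50 × 15 × 12.5 × 20 = 1.875 × 10^5
Final = 25.0 mg/mL / 1.875 × 10^5 = 0.0001333 mg/mL = 133 ng/mL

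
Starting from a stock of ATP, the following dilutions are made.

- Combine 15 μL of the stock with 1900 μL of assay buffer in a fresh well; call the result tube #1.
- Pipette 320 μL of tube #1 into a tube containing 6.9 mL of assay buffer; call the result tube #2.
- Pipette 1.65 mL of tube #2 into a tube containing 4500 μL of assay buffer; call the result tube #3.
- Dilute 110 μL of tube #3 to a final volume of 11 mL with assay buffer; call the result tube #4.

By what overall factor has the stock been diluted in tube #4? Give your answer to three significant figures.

1.07 × 10^6

Step 1: 15 μL + 1900 μL = 1915 μL total → factor 1915/15 = 127.67
Step 2: 320 μL + 6.9 mL = 7220 μL total → factor 7220/320 = 22.562
Step 3: 1.65 mL + 4500 μL = 6.15 mL total → factor 6.15/1.65 = 3.7273
Step 4: 110 μL brought to 11 mL → factor 11000/110 = 100
Overall dilution factor = 127.67 × 22.562 × 3.7273 × 100 = 1.0736 × 10^6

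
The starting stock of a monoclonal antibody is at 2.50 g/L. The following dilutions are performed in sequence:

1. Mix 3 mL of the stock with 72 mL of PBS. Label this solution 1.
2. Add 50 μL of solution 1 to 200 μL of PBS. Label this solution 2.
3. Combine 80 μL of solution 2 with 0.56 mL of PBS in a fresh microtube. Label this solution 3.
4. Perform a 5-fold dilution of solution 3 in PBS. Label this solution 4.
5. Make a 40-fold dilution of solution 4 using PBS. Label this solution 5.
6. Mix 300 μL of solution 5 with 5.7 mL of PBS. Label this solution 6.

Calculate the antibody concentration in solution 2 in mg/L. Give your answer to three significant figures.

20.0 mg/L

Step 1: 3 mL + 72 mL = 75 mL total → factor 75/3 = 25
Step 2: 50 μL + 200 μL = 250 μL total → factor 250/50 = 5
Dilution factor through solution 2 = 25 × 5 = 125
[solution 2] = 2.50 g/L / 125 = 0.02000 g/L = 20.0 mg/L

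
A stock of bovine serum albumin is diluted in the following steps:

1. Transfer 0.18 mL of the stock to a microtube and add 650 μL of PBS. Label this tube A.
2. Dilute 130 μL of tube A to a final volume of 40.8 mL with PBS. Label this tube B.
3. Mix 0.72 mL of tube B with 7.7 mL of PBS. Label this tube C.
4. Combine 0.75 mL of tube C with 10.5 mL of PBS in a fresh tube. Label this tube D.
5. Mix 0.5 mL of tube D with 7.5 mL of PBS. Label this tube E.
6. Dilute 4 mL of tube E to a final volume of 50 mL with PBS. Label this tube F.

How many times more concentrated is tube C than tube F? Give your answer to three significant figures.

Step 1: 0.18 mL + 650 μL = 0.83 mL total → factor 0.83/0.18 = 4.6111
Step 2: 130 μL brought to 40.8 mL → factor 40800/130 = 313.85
Step 3: 0.72 mL + 7.7 mL = 8.42 mL total → factor 8.42/0.72 = 11.694
Step 4: 0.75 mL + 10.5 mL = 11.25 mL total → factor 11.25/0.75 = 15
Step 5: 0.5 mL + 7.5 mL = 8 mL total → factor 8/0.5 = 16
Step 6: 4 mL brought to 50 mL → factor 50/4 = 12.5
Dilution factor to tube C = 16924; to tube F = 5.0772 × 10^7
[tube C]/[tube F] = (factor to tube F)/(factor to tube C) = 5.0772 × 10^7/16924 = 3.00 × 10^3

3.00 × 10^3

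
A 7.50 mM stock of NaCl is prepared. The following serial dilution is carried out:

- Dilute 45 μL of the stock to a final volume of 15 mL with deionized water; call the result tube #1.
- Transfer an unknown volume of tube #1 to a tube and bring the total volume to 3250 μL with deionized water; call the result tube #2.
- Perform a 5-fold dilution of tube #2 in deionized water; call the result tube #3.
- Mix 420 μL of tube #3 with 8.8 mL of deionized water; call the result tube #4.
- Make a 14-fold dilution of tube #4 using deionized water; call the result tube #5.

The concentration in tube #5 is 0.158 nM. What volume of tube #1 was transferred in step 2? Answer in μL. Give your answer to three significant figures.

Step 1: 45 μL brought to 15 mL → factor 15000/45 = 333.33
Step 2: v brought to 3250 μL → factor = 3250 μL/v
Step 3: 5-fold → factor 5
Step 4: 420 μL + 8.8 mL = 9220 μL total → factor 9220/420 = 21.952
Step 5: 14-fold → factor 14
Product of known-step factors = 5.1222 × 10^5
Overall factor = 7.50 mM / (0.158 nM) = 4.7468 × 10^7
Step-2 factor = 4.7468 × 10^7 / 5.1222 × 10^5 = 92.671
v = 3250 μL / 92.671 = 35.1 μL

35.1 μL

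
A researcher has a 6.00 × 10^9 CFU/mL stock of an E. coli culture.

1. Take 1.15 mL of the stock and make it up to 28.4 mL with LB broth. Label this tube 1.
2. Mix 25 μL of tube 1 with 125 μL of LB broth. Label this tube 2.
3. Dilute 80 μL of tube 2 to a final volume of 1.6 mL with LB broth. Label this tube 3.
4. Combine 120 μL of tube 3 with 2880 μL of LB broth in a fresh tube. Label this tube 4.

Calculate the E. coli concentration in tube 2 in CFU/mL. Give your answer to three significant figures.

Step 1: 1.15 mL brought to 28.4 mL → factor 28.4/1.15 = 24.696
Step 2: 25 μL + 125 μL = 150 μL total → factor 150/25 = 6
Dilution factor through tube 2 = 24.696 × 6 = 148.17
[tube 2] = 6.00 × 10^9 CFU/mL / 148.17 = 4.05 × 10^7 CFU/mL

4.05 × 10^7 CFU/mL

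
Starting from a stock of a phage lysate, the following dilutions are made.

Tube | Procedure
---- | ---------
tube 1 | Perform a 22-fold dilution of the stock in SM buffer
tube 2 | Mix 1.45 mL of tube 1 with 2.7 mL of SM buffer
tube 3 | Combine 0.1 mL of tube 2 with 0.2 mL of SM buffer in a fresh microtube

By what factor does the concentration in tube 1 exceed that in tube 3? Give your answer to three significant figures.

8.59

Step 1: 22-fold → factor 22
Step 2: 1.45 mL + 2.7 mL = 4.15 mL total → factor 4.15/1.45 = 2.8621
Step 3: 0.1 mL + 0.2 mL = 0.3 mL total → factor 0.3/0.1 = 3
Dilution factor to tube 1 = 22; to tube 3 = 188.9
[tube 1]/[tube 3] = (factor to tube 3)/(factor to tube 1) = 188.9/22 = 8.59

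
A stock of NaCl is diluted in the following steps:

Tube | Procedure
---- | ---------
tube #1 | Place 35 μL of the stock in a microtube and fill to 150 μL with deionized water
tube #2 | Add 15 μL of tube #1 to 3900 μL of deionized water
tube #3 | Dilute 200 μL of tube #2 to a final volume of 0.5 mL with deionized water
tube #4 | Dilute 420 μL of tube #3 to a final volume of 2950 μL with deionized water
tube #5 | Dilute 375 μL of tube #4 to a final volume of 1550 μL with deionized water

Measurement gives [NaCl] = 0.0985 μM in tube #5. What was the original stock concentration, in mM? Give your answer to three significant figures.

8.00 mM

Step 1: 35 μL brought to 150 μL → factor 150/35 = 4.2857
Step 2: 15 μL + 3900 μL = 3915 μL total → factor 3915/15 = 261
Step 3: 200 μL brought to 0.5 mL → factor 500/200 = 2.5
Step 4: 420 μL brought to 2950 μL → factor 2950/420 = 7.0238
Step 5: 375 μL brought to 1550 μL → factor 1550/375 = 4.1333
Overall dilution factor = 4.2857 × 261 × 2.5 × 7.0238 × 4.1333 = 81185
Stock = 0.0985 μM × 81185 = 7997 μM = 8.00 mM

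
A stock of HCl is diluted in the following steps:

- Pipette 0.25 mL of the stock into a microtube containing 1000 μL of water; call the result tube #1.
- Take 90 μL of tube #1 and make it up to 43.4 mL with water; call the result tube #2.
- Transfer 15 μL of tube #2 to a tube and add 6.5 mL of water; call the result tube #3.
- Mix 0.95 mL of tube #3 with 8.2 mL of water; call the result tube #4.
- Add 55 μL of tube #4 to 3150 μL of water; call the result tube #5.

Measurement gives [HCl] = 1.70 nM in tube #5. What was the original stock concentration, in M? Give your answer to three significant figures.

0.999 M

Step 1: 0.25 mL + 1000 μL = 1.25 mL total → factor 1.25/0.25 = 5
Step 2: 90 μL brought to 43.4 mL → factor 43400/90 = 482.22
Step 3: 15 μL + 6.5 mL = 6515 μL total → factor 6515/15 = 434.33
Step 4: 0.95 mL + 8.2 mL = 9.15 mL total → factor 9.15/0.95 = 9.6316
Step 5: 55 μL + 3150 μL = 3205 μL total → factor 3205/55 = 58.273
Overall dilution factor = 5 × 482.22 × 434.33 × 9.6316 × 58.273 = 5.8776 × 10^8
Stock = 1.70 nM × 5.8776 × 10^8 = 9.992 × 10^8 nM = 0.999 M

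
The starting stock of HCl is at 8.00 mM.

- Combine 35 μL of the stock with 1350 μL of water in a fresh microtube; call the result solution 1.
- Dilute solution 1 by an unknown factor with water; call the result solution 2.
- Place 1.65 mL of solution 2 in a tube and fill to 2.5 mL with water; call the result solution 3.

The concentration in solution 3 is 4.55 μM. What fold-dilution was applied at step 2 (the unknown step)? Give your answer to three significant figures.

Step 1: 35 μL + 1350 μL = 1385 μL total → factor 1385/35 = 39.571
Step 2: unknown factor x
Step 3: 1.65 mL brought to 2.5 mL → factor 2.5/1.65 = 1.5152
Product of known-step factors = 59.957
Overall factor = 8.00 mM / (4.55 μM) = 1758.2
x = 1758.2 / 59.957 = 29.3

29.3-fold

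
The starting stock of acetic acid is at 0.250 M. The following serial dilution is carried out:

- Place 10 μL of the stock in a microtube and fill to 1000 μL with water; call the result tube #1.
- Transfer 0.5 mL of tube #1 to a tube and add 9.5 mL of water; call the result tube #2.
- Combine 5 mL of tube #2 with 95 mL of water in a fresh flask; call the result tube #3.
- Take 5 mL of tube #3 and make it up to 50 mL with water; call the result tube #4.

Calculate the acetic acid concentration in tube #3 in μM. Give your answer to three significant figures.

Step 1: 10 μL brought to 1000 μL → factor 1000/10 = 100
Step 2: 0.5 mL + 9.5 mL = 10 mL total → factor 10/0.5 = 20
Step 3: 5 mL + 95 mL = 100 mL total → factor 100/5 = 20
Dilution factor through tube #3 = 100 × 20 × 20 = 40000
[tube #3] = 0.250 M / 40000 = 6.250 × 10^-6 M = 6.25 μM

6.25 μM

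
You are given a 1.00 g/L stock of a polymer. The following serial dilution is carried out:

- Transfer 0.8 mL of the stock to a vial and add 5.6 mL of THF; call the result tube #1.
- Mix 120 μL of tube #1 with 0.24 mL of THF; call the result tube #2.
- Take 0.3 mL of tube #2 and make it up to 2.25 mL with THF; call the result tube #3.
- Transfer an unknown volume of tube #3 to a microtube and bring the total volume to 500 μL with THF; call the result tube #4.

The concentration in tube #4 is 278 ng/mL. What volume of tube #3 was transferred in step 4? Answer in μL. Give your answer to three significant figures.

Step 1: 0.8 mL + 5.6 mL = 6.4 mL total → factor 6.4/0.8 = 8
Step 2: 120 μL + 0.24 mL = 360 μL total → factor 360/120 = 3
Step 3: 0.3 mL brought to 2.25 mL → factor 2.25/0.3 = 7.5
Step 4: v brought to 500 μL → factor = 500 μL/v
Product of known-step factors = 180
Overall factor = 1.00 g/L / (278 ng/mL) = 3597.1
Step-4 factor = 3597.1 / 180 = 19.984
v = 500 μL / 19.984 = 25.0 μL

25.0 μL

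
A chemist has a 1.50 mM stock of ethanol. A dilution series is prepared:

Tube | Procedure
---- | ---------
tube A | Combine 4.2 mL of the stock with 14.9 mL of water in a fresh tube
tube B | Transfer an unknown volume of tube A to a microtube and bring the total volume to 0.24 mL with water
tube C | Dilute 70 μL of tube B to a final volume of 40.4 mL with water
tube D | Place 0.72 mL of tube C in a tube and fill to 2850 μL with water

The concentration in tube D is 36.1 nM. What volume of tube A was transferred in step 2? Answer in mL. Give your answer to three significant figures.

Step 1: 4.2 mL + 14.9 mL = 19.1 mL total → factor 19.1/4.2 = 4.5476
Step 2: v brought to 0.24 mL → factor = 0.24 mL/v
Step 3: 70 μL brought to 40.4 mL → factor 40400/70 = 577.14
Step 4: 0.72 mL brought to 2850 μL → factor 2.85/0.72 = 3.9583
Product of known-step factors = 10389
Overall factor = 1.50 mM / (36.1 nM) = 41551
Step-2 factor = 41551 / 10389 = 3.9995
v = 0.24 mL / 3.9995 = 0.0600 mL

0.0600 mL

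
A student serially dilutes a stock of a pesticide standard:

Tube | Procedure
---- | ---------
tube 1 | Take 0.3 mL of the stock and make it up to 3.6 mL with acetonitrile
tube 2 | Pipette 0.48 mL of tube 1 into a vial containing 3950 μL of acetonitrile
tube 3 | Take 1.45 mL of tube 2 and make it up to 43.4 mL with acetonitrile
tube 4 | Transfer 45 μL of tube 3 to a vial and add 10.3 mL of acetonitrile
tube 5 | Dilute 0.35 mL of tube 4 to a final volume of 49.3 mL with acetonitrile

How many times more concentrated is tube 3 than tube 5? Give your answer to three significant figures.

Step 1: 0.3 mL brought to 3.6 mL → factor 3.6/0.3 = 12
Step 2: 0.48 mL + 3950 μL = 4.43 mL total → factor 4.43/0.48 = 9.2292
Step 3: 1.45 mL brought to 43.4 mL → factor 43.4/1.45 = 29.931
Step 4: 45 μL + 10.3 mL = 10345 μL total → factor 10345/45 = 229.89
Step 5: 0.35 mL brought to 49.3 mL → factor 49.3/0.35 = 140.86
Dilution factor to tube 3 = 3314.9; to tube 5 = 1.0734 × 10^8
[tube 3]/[tube 5] = (factor to tube 5)/(factor to tube 3) = 1.0734 × 10^8/3314.9 = 3.24 × 10^4

3.24 × 10^4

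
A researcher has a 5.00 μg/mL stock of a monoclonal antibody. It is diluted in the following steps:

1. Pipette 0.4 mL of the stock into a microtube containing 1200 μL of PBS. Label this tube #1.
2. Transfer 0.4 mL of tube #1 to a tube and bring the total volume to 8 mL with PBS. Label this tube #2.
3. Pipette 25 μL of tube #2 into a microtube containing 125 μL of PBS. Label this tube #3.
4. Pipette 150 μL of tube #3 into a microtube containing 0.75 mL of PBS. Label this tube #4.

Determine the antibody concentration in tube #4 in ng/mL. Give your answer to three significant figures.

Step 1: 0.4 mL + 1200 μL = 1.6 mL total → factor 1.6/0.4 = 4
Step 2: 0.4 mL brought to 8 mL → factor 8/0.4 = 20
Step 3: 25 μL + 125 μL = 150 μL total → factor 150/25 = 6
Step 4: 150 μL + 0.75 mL = 900 μL total → factor 900/150 = 6
Overall dilution factor = 4 × 20 × 6 × 6 = 2880
Final = 5.00 μg/mL / 2880 = 0.001736 μg/mL = 1.74 ng/mL

1.74 ng/mL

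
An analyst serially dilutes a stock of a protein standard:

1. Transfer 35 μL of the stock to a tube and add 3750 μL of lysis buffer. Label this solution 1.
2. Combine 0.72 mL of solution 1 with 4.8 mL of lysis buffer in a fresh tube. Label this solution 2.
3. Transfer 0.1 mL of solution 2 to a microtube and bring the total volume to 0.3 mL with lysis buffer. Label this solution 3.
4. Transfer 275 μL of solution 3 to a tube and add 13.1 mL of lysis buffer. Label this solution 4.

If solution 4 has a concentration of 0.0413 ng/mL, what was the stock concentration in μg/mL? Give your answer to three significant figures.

5.00 μg/mL

Step 1: 35 μL + 3750 μL = 3785 μL total → factor 3785/35 = 108.14
Step 2: 0.72 mL + 4.8 mL = 5.52 mL total → factor 5.52/0.72 = 7.6667
Step 3: 0.1 mL brought to 0.3 mL → factor 0.3/0.1 = 3
Step 4: 275 μL + 13.1 mL = 13375 μL total → factor 13375/275 = 48.636
Overall dilution factor = 108.14 × 7.6667 × 3 × 48.636 = 1.2097 × 10^5
Stock = 0.0413 ng/mL × 1.2097 × 10^5 = 4996 ng/mL = 5.00 μg/mL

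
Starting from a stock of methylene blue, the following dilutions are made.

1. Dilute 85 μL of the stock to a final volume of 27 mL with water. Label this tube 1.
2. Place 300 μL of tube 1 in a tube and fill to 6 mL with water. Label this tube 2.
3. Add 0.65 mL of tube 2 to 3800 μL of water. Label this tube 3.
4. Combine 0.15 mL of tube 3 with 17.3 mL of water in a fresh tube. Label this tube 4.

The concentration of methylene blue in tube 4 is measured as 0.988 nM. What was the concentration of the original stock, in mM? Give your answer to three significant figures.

Step 1: 85 μL brought to 27 mL → factor 27000/85 = 317.65
Step 2: 300 μL brought to 6 mL → factor 6000/300 = 20
Step 3: 0.65 mL + 3800 μL = 4.45 mL total → factor 4.45/0.65 = 6.8462
Step 4: 0.15 mL + 17.3 mL = 17.45 mL total → factor 17.45/0.15 = 116.33
Overall dilution factor = 317.65 × 20 × 6.8462 × 116.33 = 5.0597 × 10^6
Stock = 0.988 nM × 5.0597 × 10^6 = 4.999 × 10^6 nM = 5.00 mM

5.00 mM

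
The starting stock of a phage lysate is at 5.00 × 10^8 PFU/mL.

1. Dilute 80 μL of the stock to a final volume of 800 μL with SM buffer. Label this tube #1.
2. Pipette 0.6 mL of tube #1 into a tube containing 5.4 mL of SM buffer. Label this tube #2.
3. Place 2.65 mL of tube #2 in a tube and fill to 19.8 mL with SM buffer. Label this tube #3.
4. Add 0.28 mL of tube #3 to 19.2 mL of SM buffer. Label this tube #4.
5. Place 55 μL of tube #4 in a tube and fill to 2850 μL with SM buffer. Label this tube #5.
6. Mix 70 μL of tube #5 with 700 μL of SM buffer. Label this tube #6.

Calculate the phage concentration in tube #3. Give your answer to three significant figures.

Step 1: 80 μL brought to 800 μL → factor 800/80 = 10
Step 2: 0.6 mL + 5.4 mL = 6 mL total → factor 6/0.6 = 10
Step 3: 2.65 mL brought to 19.8 mL → factor 19.8/2.65 = 7.4717
Dilution factor through tube #3 = 10 × 10 × 7.4717 = 747.17
[tube #3] = 5.00 × 10^8 PFU/mL / 747.17 = 6.69 × 10^5 PFU/mL

6.69 × 10^5 PFU/mL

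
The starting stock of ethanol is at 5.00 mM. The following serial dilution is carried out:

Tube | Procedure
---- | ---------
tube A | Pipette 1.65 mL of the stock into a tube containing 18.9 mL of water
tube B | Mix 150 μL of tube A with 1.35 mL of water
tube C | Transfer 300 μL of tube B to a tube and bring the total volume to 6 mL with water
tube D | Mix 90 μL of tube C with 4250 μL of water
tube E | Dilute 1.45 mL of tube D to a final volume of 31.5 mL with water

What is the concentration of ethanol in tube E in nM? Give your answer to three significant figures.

1.92 nM

Step 1: 1.65 mL + 18.9 mL = 20.55 mL total → factor 20.55/1.65 = 12.455
Step 2: 150 μL + 1.35 mL = 1500 μL total → factor 1500/150 = 10
Step 3: 300 μL brought to 6 mL → factor 6000/300 = 20
Step 4: 90 μL + 4250 μL = 4340 μL total → factor 4340/90 = 48.222
Step 5: 1.45 mL brought to 31.5 mL → factor 31.5/1.45 = 21.724
Overall dilution factor = 12.455 × 10 × 20 × 48.222 × 21.724 = 2.6094 × 10^6
Final = 5.00 mM / 2.6094 × 10^6 = 1.916 × 10^-6 mM = 1.92 nM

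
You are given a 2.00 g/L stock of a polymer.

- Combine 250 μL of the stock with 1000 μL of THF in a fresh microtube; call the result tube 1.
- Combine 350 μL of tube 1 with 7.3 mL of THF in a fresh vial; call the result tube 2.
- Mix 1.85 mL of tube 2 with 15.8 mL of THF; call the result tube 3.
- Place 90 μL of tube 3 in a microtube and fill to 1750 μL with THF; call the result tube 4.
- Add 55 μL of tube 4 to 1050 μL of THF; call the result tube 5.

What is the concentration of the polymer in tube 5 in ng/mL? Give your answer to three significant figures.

4.91 ng/mL

Step 1: 250 μL + 1000 μL = 1250 μL total → factor 1250/250 = 5
Step 2: 350 μL + 7.3 mL = 7650 μL total → factor 7650/350 = 21.857
Step 3: 1.85 mL + 15.8 mL = 17.65 mL total → factor 17.65/1.85 = 9.5405
Step 4: 90 μL brought to 1750 μL → factor 1750/90 = 19.444
Step 5: 55 μL + 1050 μL = 1105 μL total → factor 1105/55 = 20.091
Overall dilution factor = 5 × 21.857 × 9.5405 × 19.444 × 20.091 = 4.0732 × 10^5
Final = 2.00 g/L / 4.0732 × 10^5 = 4.910 × 10^-6 g/L = 4.91 ng/mL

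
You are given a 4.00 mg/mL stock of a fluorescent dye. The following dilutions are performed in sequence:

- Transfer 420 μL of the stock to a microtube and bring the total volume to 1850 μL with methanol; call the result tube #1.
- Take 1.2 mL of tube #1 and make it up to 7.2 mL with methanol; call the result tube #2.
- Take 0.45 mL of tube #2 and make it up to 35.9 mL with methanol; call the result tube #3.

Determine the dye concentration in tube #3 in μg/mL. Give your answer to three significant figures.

1.90 μg/mL

Step 1: 420 μL brought to 1850 μL → factor 1850/420 = 4.4048
Step 2: 1.2 mL brought to 7.2 mL → factor 7.2/1.2 = 6
Step 3: 0.45 mL brought to 35.9 mL → factor 35.9/0.45 = 79.778
Overall dilution factor = 4.4048 × 6 × 79.778 = 2108.4
Final = 4.00 mg/mL / 2108.4 = 0.001897 mg/mL = 1.90 μg/mL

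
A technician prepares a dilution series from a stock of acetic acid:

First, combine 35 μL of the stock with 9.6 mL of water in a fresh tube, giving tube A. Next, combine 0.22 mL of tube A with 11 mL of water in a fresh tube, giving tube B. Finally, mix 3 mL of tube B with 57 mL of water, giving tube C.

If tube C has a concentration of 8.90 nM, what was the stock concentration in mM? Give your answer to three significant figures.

Step 1: 35 μL + 9.6 mL = 9635 μL total → factor 9635/35 = 275.29
Step 2: 0.22 mL + 11 mL = 11.22 mL total → factor 11.22/0.22 = 51
Step 3: 3 mL + 57 mL = 60 mL total → factor 60/3 = 20
Overall dilution factor = 275.29 × 51 × 20 = 2.8079 × 10^5
Stock = 8.90 nM × 2.8079 × 10^5 = 2.499 × 10^6 nM = 2.50 mM

2.50 mM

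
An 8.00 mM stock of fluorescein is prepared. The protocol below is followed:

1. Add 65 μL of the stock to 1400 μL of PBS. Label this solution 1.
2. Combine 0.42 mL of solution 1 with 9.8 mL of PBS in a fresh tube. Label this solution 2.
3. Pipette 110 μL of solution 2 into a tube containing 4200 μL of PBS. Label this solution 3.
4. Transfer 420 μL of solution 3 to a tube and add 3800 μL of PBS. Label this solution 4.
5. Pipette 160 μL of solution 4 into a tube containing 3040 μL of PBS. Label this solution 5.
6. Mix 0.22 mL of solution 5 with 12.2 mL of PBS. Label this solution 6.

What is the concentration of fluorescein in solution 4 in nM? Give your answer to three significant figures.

Step 1: 65 μL + 1400 μL = 1465 μL total → factor 1465/65 = 22.538
Step 2: 0.42 mL + 9.8 mL = 10.22 mL total → factor 10.22/0.42 = 24.333
Step 3: 110 μL + 4200 μL = 4310 μL total → factor 4310/110 = 39.182
Step 4: 420 μL + 3800 μL = 4220 μL total → factor 4220/420 = 10.048
Dilution factor through solution 4 = 22.538 × 24.333 × 39.182 × 10.048 = 2.1591 × 10^5
[solution 4] = 8.00 mM / 2.1591 × 10^5 = 3.705 × 10^-5 mM = 37.1 nM

37.1 nM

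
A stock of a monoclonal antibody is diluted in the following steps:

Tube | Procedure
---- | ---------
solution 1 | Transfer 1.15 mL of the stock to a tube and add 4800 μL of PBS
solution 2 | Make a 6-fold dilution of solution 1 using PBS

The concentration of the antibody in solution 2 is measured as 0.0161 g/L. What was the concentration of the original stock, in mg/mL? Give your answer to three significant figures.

Step 1: 1.15 mL + 4800 μL = 5.95 mL total → factor 5.95/1.15 = 5.1739
Step 2: 6-fold → factor 6
Overall dilution factor = 5.1739 × 6 = 31.043
Stock = 0.0161 g/L × 31.043 = 0.4998 g/L = 0.500 mg/mL

0.500 mg/mL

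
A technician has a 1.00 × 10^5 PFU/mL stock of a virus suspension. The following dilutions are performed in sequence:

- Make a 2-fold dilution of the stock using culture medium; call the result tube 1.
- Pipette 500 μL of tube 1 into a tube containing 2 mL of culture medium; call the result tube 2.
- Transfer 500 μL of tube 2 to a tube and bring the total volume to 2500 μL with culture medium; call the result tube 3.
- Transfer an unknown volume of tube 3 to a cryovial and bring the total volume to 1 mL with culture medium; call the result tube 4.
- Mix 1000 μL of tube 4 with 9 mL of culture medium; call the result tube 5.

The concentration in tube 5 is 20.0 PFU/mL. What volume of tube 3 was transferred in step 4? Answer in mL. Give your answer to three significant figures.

0.100 mL

Step 1: 2-fold → factor 2
Step 2: 500 μL + 2 mL = 2500 μL total → factor 2500/500 = 5
Step 3: 500 μL brought to 2500 μL → factor 2500/500 = 5
Step 4: v brought to 1 mL → factor = 1 mL/v
Step 5: 1000 μL + 9 mL = 10000 μL total → factor 10000/1000 = 10
Product of known-step factors = 500
Overall factor = 1.00 × 10^5 PFU/mL / (20.0 PFU/mL) = 5000
Step-4 factor = 5000 / 500 = 10
v = 1 mL / 10 = 0.100 mL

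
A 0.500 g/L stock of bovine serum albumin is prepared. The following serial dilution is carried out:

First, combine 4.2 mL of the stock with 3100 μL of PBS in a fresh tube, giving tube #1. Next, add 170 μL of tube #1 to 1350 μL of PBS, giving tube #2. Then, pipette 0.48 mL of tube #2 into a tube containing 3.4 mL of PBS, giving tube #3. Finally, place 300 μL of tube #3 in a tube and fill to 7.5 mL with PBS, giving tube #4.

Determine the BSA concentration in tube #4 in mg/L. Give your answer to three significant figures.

Step 1: 4.2 mL + 3100 μL = 7.3 mL total → factor 7.3/4.2 = 1.7381
Step 2: 170 μL + 1350 μL = 1520 μL total → factor 1520/170 = 8.9412
Step 3: 0.48 mL + 3.4 mL = 3.88 mL total → factor 3.88/0.48 = 8.0833
Step 4: 300 μL brought to 7.5 mL → factor 7500/300 = 25
Overall dilution factor = 1.7381 × 8.9412 × 8.0833 × 25 = 3140.5
Final = 0.500 g/L / 3140.5 = 0.0001592 g/L = 0.159 mg/L

0.159 mg/L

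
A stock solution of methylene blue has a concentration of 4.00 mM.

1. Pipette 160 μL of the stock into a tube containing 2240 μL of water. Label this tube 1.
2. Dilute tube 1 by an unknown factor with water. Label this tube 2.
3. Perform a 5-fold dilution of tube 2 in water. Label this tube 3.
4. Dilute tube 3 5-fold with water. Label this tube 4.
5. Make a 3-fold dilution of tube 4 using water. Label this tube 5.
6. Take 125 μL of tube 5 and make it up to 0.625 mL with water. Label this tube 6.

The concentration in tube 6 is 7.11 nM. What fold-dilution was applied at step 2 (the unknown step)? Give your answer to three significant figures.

Step 1: 160 μL + 2240 μL = 2400 μL total → factor 2400/160 = 15
Step 2: unknown factor x
Step 3: 5-fold → factor 5
Step 4: 5-fold → factor 5
Step 5: 3-fold → factor 3
Step 6: 125 μL brought to 0.625 mL → factor 625/125 = 5
Product of known-step factors = 5625
Overall factor = 4.00 mM / (7.11 nM) = 5.6259 × 10^5
x = 5.6259 × 10^5 / 5625 = 100

100-fold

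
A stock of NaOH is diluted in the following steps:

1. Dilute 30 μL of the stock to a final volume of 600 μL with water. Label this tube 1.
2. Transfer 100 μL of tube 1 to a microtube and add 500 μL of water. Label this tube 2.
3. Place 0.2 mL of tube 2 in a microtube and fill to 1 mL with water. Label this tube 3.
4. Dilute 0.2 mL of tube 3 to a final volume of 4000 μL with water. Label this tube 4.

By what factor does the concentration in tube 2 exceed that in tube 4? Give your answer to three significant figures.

100

Step 1: 30 μL brought to 600 μL → factor 600/30 = 20
Step 2: 100 μL + 500 μL = 600 μL total → factor 600/100 = 6
Step 3: 0.2 mL brought to 1 mL → factor 1/0.2 = 5
Step 4: 0.2 mL brought to 4000 μL → factor 4/0.2 = 20
Dilution factor to tube 2 = 120; to tube 4 = 12000
[tube 2]/[tube 4] = (factor to tube 4)/(factor to tube 2) = 12000/120 = 100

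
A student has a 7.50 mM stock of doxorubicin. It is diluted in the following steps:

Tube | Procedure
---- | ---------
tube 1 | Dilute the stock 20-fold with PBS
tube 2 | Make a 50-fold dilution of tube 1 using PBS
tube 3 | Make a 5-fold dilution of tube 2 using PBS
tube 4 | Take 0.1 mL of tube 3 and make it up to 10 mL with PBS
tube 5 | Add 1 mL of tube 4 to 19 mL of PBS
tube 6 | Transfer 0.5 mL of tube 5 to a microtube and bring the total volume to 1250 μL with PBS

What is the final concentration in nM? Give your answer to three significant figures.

Step 1: 20-fold → factor 20
Step 2: 50-fold → factor 50
Step 3: 5-fold → factor 5
Step 4: 0.1 mL brought to 10 mL → factor 10/0.1 = 100
Step 5: 1 mL + 19 mL = 20 mL total → factor 20/1 = 20
Step 6: 0.5 mL brought to 1250 μL → factor 1.25/0.5 = 2.5
Overall dilution factor = 20 × 50 × 5 × 100 × 20 × 2.5 = 2.5 × 10^7
Final = 7.50 mM / 2.5 × 10^7 = 3.000 × 10^-7 mM = 0.300 nM

0.300 nM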